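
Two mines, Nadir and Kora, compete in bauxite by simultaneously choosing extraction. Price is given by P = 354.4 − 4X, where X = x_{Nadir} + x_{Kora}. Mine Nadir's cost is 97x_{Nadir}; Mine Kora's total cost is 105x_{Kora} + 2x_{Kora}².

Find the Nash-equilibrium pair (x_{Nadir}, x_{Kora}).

26.14, 12.07

Mine Nadir's profit: π = x_{Nadir}(354.4 − 4(x_{Nadir} + x_{Kora})) − 97x_{Nadir}.
∂π/∂x_{Nadir} = 257.4 − 8x_{Nadir} − 4x_{Kora} = 0, so x_{Nadir} = 32.175 − 0.5x_{Kora}.
For Kora: ∂π/∂x_{Kora} = 249.4 − 12x_{Kora} − 4x_{Nadir} = 0 ⇒ x_{Kora} = 1247/60 − (1/3)x_{Nadir}.
Solving the two reaction functions simultaneously: (1 − (−0.5)(−1/3))x_{Nadir} = 32.175 − 0.5·(1247/60), so (5/6)x_{Nadir} = 1307/60 and x_{Nadir} = 26.14.
Then x_{Kora} = 1247/60 − (1/3)·26.14 = 12.07.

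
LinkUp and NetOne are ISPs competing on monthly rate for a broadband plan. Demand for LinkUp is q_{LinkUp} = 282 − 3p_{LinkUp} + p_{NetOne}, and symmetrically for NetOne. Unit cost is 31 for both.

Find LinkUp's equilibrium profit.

LinkUp's profit: π = (p_{LinkUp} − 31)(282 − 3p_{LinkUp} + p_{NetOne}).
∂π/∂p_{LinkUp} = 375 − 6p_{LinkUp} + p_{NetOne} = 0 ⇒ p_{LinkUp} = 62.5 + (1/6)p_{NetOne}.
The game is symmetric, so in equilibrium p_{NetOne} = p_{LinkUp}: the reaction function gives (5/6)p_{LinkUp} = 62.5, hence p_{LinkUp} = 75.
q_{LinkUp} = 282 − 3·75 + 75 = 132.
Profit = (75 − 31)·132 = 5808.

5808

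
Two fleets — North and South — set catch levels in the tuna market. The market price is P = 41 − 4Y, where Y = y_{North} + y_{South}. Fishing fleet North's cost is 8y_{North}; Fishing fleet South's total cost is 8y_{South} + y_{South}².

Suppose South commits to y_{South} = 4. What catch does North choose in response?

Fishing fleet North's profit: π = y_{North}(41 − 4(y_{North} + y_{South})) − 8y_{North}.
∂π/∂y_{North} = 33 − 8y_{North} − 4y_{South} = 0, so y_{North} = 4.125 − 0.5y_{South}.
At y_{South} = 4: y_{North} = 4.125 − 0.5·4 = 2.125.

2.125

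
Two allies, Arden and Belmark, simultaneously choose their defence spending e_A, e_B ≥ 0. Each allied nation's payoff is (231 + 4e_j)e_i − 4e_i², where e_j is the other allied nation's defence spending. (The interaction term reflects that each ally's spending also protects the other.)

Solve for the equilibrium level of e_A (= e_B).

57.75

Arden's payoff is (231 + 4e_B)e_A − 4e_A².
∂π/∂e_A = 231 + 4e_B − 8e_A = 0, so e_A = 28.875 + 0.5e_B.
By symmetry e_B = e_A; substituting into the reaction function, 0.5e_A = 28.875 and e_A = 57.75.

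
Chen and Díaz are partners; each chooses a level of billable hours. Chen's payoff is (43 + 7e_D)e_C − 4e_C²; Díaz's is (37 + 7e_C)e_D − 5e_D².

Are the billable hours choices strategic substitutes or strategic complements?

Expanding Chen's payoff: 43e_C + 7e_De_C − 4e_C².
∂π/∂e_C = 43 + 7e_D − 8e_C = 0, so e_C = 5.375 + 0.875e_D.
The best-response slope de_C/de_D = 0.875 > 0: the reaction function is upward-sloping, so the choices are strategic complements.

strategic complements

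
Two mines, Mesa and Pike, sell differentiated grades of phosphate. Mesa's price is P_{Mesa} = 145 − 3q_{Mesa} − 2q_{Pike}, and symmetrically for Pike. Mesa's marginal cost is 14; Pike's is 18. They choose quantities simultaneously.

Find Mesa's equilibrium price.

Mine Mesa's profit: π = q_{Mesa}(145 − 3q_{Mesa} − 2q_{Pike}) − 14q_{Mesa}.
∂π/∂q_{Mesa} = 131 − 6q_{Mesa} − 2q_{Pike} = 0 ⇒ q_{Mesa} = 131/6 − (1/3)q_{Pike}.
Similarly q_{Pike} = 127/6 − (1/3)q_{Mesa}.
Solving the two reaction functions simultaneously: (1 − (−1/3)(−1/3))q_{Mesa} = 131/6 − (1/3)·(127/6), so (8/9)q_{Mesa} = 133/9 and q_{Mesa} = 16.625.
Then q_{Pike} = 127/6 − (1/3)·16.625 = 15.625.
P_{Mesa} = 145 − 3·16.625 − 2·15.625 = 63.875.

63.875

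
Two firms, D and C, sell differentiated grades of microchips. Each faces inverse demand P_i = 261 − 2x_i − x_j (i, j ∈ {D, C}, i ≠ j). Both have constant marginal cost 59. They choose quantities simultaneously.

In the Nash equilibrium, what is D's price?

Firm D's profit: π = x_D(261 − 2x_D − x_C) − 59x_D.
∂π/∂x_D = 202 − 4x_D − x_C = 0 ⇒ x_D = 50.5 − 0.25x_C.
The game is symmetric, so in equilibrium x_C = x_D: the reaction function gives 1.25x_D = 50.5, hence x_D = 40.4.
P_D = 261 − 2·40.4 − 40.4 = 139.8.

139.8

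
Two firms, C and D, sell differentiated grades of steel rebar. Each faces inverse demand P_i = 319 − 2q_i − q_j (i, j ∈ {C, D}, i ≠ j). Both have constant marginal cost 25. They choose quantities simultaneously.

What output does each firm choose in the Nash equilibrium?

Firm C's profit: π = q_C(319 − 2q_C − q_D) − 25q_C.
∂π/∂q_C = 294 − 4q_C − q_D = 0 ⇒ q_C = 73.5 − 0.25q_D.
Setting q_C = q_D in the reaction function: q_C = 73.5 − 0.25q_C, so q_C = 73.5 / 1.25 = 58.8.

58.8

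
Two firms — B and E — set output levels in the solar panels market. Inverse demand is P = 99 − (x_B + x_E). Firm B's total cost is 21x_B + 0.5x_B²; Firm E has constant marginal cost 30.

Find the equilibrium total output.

Firm B's profit: π = x_B(99 − (x_B + x_E)) − 21x_B − 0.5x_B².
∂π/∂x_B = 78 − 3x_B − x_E = 0, so x_B = 26 − (1/3)x_E.
For E: ∂π/∂x_E = 69 − 2x_E − x_B = 0 ⇒ x_E = 34.5 − 0.5x_B.
Solving the two reaction functions simultaneously: (1 − (−1/3)(−0.5))x_B = 26 − (1/3)·34.5, so (5/6)x_B = 14.5 and x_B = 17.4.
Then x_E = 34.5 − 0.5·17.4 = 25.8.
Total output: 17.4 + 25.8 = 43.2.

43.2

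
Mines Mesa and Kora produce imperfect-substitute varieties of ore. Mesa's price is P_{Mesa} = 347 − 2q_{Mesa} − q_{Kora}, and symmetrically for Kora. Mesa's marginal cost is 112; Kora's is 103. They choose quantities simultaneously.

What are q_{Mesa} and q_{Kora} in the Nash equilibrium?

Mine Mesa's profit: π = q_{Mesa}(347 − 2q_{Mesa} − q_{Kora}) − 112q_{Mesa}.
∂π/∂q_{Mesa} = 235 − 4q_{Mesa} − q_{Kora} = 0 ⇒ q_{Mesa} = 58.75 − 0.25q_{Kora}.
Similarly q_{Kora} = 61 − 0.25q_{Mesa}.
Plugging q_{Kora} into Mesa's best response: q_{Mesa} = 58.75 − 0.25(61 − 0.25q_{Mesa}) ⇒ 0.9375q_{Mesa} = 43.5, so q_{Mesa} = 46.4.
Then q_{Kora} = 61 − 0.25·46.4 = 49.4.

46.4, 49.4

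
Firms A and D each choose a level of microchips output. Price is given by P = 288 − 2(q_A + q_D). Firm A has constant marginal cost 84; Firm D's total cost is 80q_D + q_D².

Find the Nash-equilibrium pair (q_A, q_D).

Firm A's profit: π = q_A(288 − 2(q_A + q_D)) − 84q_A.
∂π/∂q_A = 204 − 4q_A − 2q_D = 0, so q_A = 51 − 0.5q_D.
For D: ∂π/∂q_D = 208 − 6q_D − 2q_A = 0 ⇒ q_D = 104/3 − (1/3)q_A.
Plugging q_D into A's best response: q_A = 51 − 0.5(104/3 − (1/3)q_A) ⇒ (5/6)q_A = 101/3, so q_A = 40.4.
Then q_D = 104/3 − (1/3)·40.4 = 21.2.

40.4, 21.2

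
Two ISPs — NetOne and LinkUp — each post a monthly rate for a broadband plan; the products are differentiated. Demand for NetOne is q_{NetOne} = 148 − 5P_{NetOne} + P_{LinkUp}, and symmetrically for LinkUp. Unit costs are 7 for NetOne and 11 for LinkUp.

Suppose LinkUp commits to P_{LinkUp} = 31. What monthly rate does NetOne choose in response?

21.4

NetOne's profit: π = (P_{NetOne} − 7)(148 − 5P_{NetOne} + P_{LinkUp}).
∂π/∂P_{NetOne} = 183 − 10P_{NetOne} + P_{LinkUp} = 0 ⇒ P_{NetOne} = 18.3 + 0.1P_{LinkUp}.
At P_{LinkUp} = 31: P_{NetOne} = 18.3 + 0.1·31 = 21.4.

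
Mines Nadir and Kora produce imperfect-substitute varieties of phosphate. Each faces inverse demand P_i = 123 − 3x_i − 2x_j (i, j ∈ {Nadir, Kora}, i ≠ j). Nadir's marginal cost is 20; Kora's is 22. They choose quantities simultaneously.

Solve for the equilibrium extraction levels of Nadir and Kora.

13, 12.5

Mine Nadir's profit: π = x_{Nadir}(123 − 3x_{Nadir} − 2x_{Kora}) − 20x_{Nadir}.
∂π/∂x_{Nadir} = 103 − 6x_{Nadir} − 2x_{Kora} = 0 ⇒ x_{Nadir} = 103/6 − (1/3)x_{Kora}.
Similarly x_{Kora} = 101/6 − (1/3)x_{Nadir}.
Plugging x_{Kora} into Nadir's best response: x_{Nadir} = 103/6 − (1/3)(101/6 − (1/3)x_{Nadir}) ⇒ (8/9)x_{Nadir} = 104/9, so x_{Nadir} = 13.
Then x_{Kora} = 101/6 − (1/3)·13 = 12.5.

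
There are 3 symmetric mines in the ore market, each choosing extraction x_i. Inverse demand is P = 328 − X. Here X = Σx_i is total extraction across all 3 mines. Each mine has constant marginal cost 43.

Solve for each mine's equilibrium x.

71.25

A representative mine's profit is π_i = x_i(328 − X) − 43x_i, with X = x_i + Σ_{j≠i} x_j.
First-order condition: 285 − 2x_i − Σ_{j≠i} x_j = 0.
In a symmetric equilibrium every mine chooses the same x, so Σ_{j≠i} x_j = 2x. The condition becomes 285 − 4x = 0, giving x = 285/4 = 71.25.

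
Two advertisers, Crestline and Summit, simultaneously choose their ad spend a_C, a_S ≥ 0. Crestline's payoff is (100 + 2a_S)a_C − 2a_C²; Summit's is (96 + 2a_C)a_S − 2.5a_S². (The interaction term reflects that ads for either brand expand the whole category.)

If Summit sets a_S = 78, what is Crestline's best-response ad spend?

Expanding Crestline's payoff: 100a_C + 2a_Sa_C − 2a_C².
∂π/∂a_C = 100 + 2a_S − 4a_C = 0, so a_C = 25 + 0.5a_S.
At a_S = 78: a_C = 25 + 0.5·78 = 64.

64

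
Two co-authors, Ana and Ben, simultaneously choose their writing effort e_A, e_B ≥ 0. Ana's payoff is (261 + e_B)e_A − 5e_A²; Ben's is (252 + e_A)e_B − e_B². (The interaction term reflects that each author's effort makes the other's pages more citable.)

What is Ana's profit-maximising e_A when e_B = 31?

Expanding Ana's payoff: 261e_A + e_Be_A − 5e_A².
∂π/∂e_A = 261 + e_B − 10e_A = 0, so e_A = 26.1 + 0.1e_B.
At e_B = 31: e_A = 26.1 + 0.1·31 = 29.2.

29.2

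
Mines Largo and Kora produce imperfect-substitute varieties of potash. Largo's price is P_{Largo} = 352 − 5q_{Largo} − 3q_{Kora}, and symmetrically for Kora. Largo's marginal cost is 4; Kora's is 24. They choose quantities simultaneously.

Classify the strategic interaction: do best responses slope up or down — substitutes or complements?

strategic substitutes

Mine Largo's profit: π = q_{Largo}(352 − 5q_{Largo} − 3q_{Kora}) − 4q_{Largo}.
∂π/∂q_{Largo} = 348 − 10q_{Largo} − 3q_{Kora} = 0 ⇒ q_{Largo} = 34.8 − 0.3q_{Kora}.
The best-response slope dq_{Largo}/dq_{Kora} = −0.3 < 0: the reaction function is downward-sloping, so the choices are strategic substitutes.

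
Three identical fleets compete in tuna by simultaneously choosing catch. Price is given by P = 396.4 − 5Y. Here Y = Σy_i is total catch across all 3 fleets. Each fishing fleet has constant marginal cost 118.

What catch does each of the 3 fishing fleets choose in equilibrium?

A representative fishing fleet's profit is π_i = y_i(396.4 − 5Y) − 118y_i, with Y = y_i + Σ_{j≠i} y_j.
First-order condition: 278.4 − 10y_i − 5Σ_{j≠i} y_j = 0.
Imposing symmetry (y_j = y for all j) turns Σ_{j≠i} y_j into 2y, so 278.4 = 20y and y = 13.92.

13.92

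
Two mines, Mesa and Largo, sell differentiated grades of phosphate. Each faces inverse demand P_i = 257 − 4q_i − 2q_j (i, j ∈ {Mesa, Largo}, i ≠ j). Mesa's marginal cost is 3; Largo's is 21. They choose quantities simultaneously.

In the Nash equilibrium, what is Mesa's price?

Mine Mesa's profit: π = q_{Mesa}(257 − 4q_{Mesa} − 2q_{Largo}) − 3q_{Mesa}.
∂π/∂q_{Mesa} = 254 − 8q_{Mesa} − 2q_{Largo} = 0 ⇒ q_{Mesa} = 31.75 − 0.25q_{Largo}.
Similarly q_{Largo} = 29.5 − 0.25q_{Mesa}.
Substituting the second reaction function into the first: q_{Mesa} = 31.75 − 0.25(29.5 − 0.25q_{Mesa}), which gives 0.9375q_{Mesa} = 24.375 ⇒ q_{Mesa} = 26.
Then q_{Largo} = 29.5 − 0.25·26 = 23.
P_{Mesa} = 257 − 4·26 − 2·23 = 107.

107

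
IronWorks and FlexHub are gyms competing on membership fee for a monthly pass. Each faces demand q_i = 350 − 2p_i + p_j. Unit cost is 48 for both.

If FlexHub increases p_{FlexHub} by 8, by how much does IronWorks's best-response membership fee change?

IronWorks's profit: π = (p_{IronWorks} − 48)(350 − 2p_{IronWorks} + p_{FlexHub}).
∂π/∂p_{IronWorks} = 446 − 4p_{IronWorks} + p_{FlexHub} = 0 ⇒ p_{IronWorks} = 111.5 + 0.25p_{FlexHub}.
The reaction-function slope is 0.25, so an 8-unit rise in p_{FlexHub} moves p_{IronWorks} by 0.25 × 8 = 2. IronWorks's best response rises — the actions are strategic complements.

2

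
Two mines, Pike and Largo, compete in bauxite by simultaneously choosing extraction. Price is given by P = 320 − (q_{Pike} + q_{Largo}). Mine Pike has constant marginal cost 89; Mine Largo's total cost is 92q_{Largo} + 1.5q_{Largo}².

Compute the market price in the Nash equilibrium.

Mine Pike's profit: π = q_{Pike}(320 − (q_{Pike} + q_{Largo})) − 89q_{Pike}.
∂π/∂q_{Pike} = 231 − 2q_{Pike} − q_{Largo} = 0, so q_{Pike} = 115.5 − 0.5q_{Largo}.
For Largo: ∂π/∂q_{Largo} = 228 − 5q_{Largo} − q_{Pike} = 0 ⇒ q_{Largo} = 45.6 − 0.2q_{Pike}.
Substituting the second reaction function into the first: q_{Pike} = 115.5 − 0.5(45.6 − 0.2q_{Pike}), which gives 0.9q_{Pike} = 92.7 ⇒ q_{Pike} = 103.
Then q_{Largo} = 45.6 − 0.2·103 = 25.
Equilibrium price: P = 320 − 128 = 192.

192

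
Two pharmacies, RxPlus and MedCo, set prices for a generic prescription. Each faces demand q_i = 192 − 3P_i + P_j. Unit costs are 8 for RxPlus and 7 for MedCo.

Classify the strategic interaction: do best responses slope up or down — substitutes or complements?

strategic complements

RxPlus's profit: π = (P_{RxPlus} − 8)(192 − 3P_{RxPlus} + P_{MedCo}).
∂π/∂P_{RxPlus} = 216 − 6P_{RxPlus} + P_{MedCo} = 0 ⇒ P_{RxPlus} = 36 + (1/6)P_{MedCo}.
The best-response slope dP_{RxPlus}/dP_{MedCo} = 1/6 > 0: the reaction function is upward-sloping, so the choices are strategic complements.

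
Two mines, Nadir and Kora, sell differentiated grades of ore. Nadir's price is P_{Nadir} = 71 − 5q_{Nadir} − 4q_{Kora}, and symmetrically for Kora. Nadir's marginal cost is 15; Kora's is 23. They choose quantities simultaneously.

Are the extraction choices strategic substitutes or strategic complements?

Mine Nadir's profit: π = q_{Nadir}(71 − 5q_{Nadir} − 4q_{Kora}) − 15q_{Nadir}.
∂π/∂q_{Nadir} = 56 − 10q_{Nadir} − 4q_{Kora} = 0 ⇒ q_{Nadir} = 5.6 − 0.4q_{Kora}.
The best-response slope dq_{Nadir}/dq_{Kora} = −0.4 < 0: the reaction function is downward-sloping, so the choices are strategic substitutes.

strategic substitutes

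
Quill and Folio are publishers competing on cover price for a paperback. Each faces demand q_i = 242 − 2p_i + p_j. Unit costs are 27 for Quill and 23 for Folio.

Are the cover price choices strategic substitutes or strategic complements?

strategic complements

Quill's profit: π = (p_{Quill} − 27)(242 − 2p_{Quill} + p_{Folio}).
∂π/∂p_{Quill} = 296 − 4p_{Quill} + p_{Folio} = 0 ⇒ p_{Quill} = 74 + 0.25p_{Folio}.
The best-response slope dp_{Quill}/dp_{Folio} = 0.25 > 0: the reaction function is upward-sloping, so the choices are strategic complements.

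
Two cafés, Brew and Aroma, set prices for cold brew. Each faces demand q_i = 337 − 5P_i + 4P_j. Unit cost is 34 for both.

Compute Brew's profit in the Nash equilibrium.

Brew's profit: π = (P_{Brew} − 34)(337 − 5P_{Brew} + 4P_{Aroma}).
∂π/∂P_{Brew} = 507 − 10P_{Brew} + 4P_{Aroma} = 0 ⇒ P_{Brew} = 50.7 + 0.4P_{Aroma}.
Setting P_{Brew} = P_{Aroma} in the reaction function: P_{Brew} = 50.7 + 0.4P_{Brew}, so P_{Brew} = 50.7 / 0.6 = 84.5.
q_{Brew} = 337 − 5·84.5 + 4·84.5 = 252.5.
Profit = (84.5 − 34)·252.5 = 12751.25.

12751.25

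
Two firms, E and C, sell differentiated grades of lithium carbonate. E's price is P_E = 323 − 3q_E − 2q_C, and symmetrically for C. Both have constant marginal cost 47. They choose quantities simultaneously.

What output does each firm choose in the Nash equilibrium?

Firm E's profit: π = q_E(323 − 3q_E − 2q_C) − 47q_E.
∂π/∂q_E = 276 − 6q_E − 2q_C = 0 ⇒ q_E = 46 − (1/3)q_C.
By symmetry q_C = q_E; substituting into the reaction function, (4/3)q_E = 46 and q_E = 34.5.

34.5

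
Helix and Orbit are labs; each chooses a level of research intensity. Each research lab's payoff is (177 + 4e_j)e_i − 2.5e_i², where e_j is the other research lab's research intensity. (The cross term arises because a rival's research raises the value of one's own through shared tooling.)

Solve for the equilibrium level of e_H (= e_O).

Helix's payoff is (177 + 4e_O)e_H − 2.5e_H².
∂π/∂e_H = 177 + 4e_O − 5e_H = 0, so e_H = 35.4 + 0.8e_O.
Setting e_H = e_O in the reaction function: e_H = 35.4 + 0.8e_H, so e_H = 35.4 / 0.2 = 177.

177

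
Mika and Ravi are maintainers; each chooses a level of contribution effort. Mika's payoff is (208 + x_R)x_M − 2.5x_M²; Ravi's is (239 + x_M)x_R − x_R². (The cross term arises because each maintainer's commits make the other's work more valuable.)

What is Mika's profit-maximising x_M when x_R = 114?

Expanding Mika's payoff: 208x_M + x_Rx_M − 2.5x_M².
∂π/∂x_M = 208 + x_R − 5x_M = 0, so x_M = 41.6 + 0.2x_R.
At x_R = 114: x_M = 41.6 + 0.2·114 = 64.4.

64.4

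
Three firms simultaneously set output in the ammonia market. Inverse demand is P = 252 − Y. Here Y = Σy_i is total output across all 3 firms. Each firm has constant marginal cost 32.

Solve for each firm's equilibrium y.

55

A representative firm's profit is π_i = y_i(252 − Y) − 32y_i, with Y = y_i + Σ_{j≠i} y_j.
First-order condition: 220 − 2y_i − Σ_{j≠i} y_j = 0.
In a symmetric equilibrium every firm chooses the same y, so Σ_{j≠i} y_j = 2y. The condition becomes 220 − 4y = 0, giving y = 220/4 = 55.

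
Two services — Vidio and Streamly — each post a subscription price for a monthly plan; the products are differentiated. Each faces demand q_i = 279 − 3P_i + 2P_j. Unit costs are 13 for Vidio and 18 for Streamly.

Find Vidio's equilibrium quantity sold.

202.3125

Vidio's profit: π = (P_{Vidio} − 13)(279 − 3P_{Vidio} + 2P_{Streamly}).
∂π/∂P_{Vidio} = 318 − 6P_{Vidio} + 2P_{Streamly} = 0 ⇒ P_{Vidio} = 53 + (1/3)P_{Streamly}.
Similarly P_{Streamly} = 55.5 + (1/3)P_{Vidio}.
Plugging P_{Streamly} into Vidio's best response: P_{Vidio} = 53 + (1/3)(55.5 + (1/3)P_{Vidio}) ⇒ (8/9)P_{Vidio} = 71.5, so P_{Vidio} = 80.4375.
Then P_{Streamly} = 55.5 + (1/3)·80.4375 = 82.3125.
q_{Vidio} = 279 − 3·80.4375 + 2·82.3125 = 202.3125.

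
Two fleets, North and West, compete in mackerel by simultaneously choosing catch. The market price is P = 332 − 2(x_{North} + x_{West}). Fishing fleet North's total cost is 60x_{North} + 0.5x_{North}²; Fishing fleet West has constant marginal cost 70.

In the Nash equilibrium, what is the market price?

Fishing fleet North's profit: π = x_{North}(332 − 2(x_{North} + x_{West})) − 60x_{North} − 0.5x_{North}².
∂π/∂x_{North} = 272 − 5x_{North} − 2x_{West} = 0, so x_{North} = 54.4 − 0.4x_{West}.
For West: ∂π/∂x_{West} = 262 − 4x_{West} − 2x_{North} = 0 ⇒ x_{West} = 65.5 − 0.5x_{North}.
Solving the two reaction functions simultaneously: (1 − (−0.4)(−0.5))x_{North} = 54.4 − 0.4·65.5, so 0.8x_{North} = 28.2 and x_{North} = 35.25.
Then x_{West} = 65.5 − 0.5·35.25 = 47.875.
Equilibrium price: P = 332 − 2·83.125 = 165.75.

165.75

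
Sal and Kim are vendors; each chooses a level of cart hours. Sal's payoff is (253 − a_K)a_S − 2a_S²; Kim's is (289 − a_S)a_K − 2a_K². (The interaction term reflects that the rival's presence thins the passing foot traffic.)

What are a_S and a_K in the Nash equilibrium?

Expanding Sal's payoff: 253a_S − a_Ka_S − 2a_S².
∂π/∂a_S = 253 − a_K − 4a_S = 0, so a_S = 63.25 − 0.25a_K.
Likewise for Kim: a_K = 72.25 − 0.25a_S.
Plugging a_K into Sal's best response: a_S = 63.25 − 0.25(72.25 − 0.25a_S) ⇒ 0.9375a_S = 45.1875, so a_S = 48.2.
Then a_K = 72.25 − 0.25·48.2 = 60.2.

48.2, 60.2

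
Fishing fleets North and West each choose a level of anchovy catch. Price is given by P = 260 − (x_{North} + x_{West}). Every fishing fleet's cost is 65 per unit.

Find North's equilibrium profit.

Fishing fleet North's profit: π = x_{North}(260 − (x_{North} + x_{West})) − 65x_{North}.
∂π/∂x_{North} = 195 − 2x_{North} − x_{West} = 0, so x_{North} = 97.5 − 0.5x_{West}.
By symmetry x_{West} = x_{North}; substituting into the reaction function, 1.5x_{North} = 97.5 and x_{North} = 65.
Price P = 260 − 130 = 130.
North's profit: (130 − 65)·65 = 4225.

4225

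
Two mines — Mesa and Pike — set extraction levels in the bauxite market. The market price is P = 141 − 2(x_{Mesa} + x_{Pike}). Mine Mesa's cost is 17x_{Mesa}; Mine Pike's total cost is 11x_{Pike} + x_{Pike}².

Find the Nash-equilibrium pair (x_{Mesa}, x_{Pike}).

Mine Mesa's profit: π = x_{Mesa}(141 − 2(x_{Mesa} + x_{Pike})) − 17x_{Mesa}.
∂π/∂x_{Mesa} = 124 − 4x_{Mesa} − 2x_{Pike} = 0, so x_{Mesa} = 31 − 0.5x_{Pike}.
For Pike: ∂π/∂x_{Pike} = 130 − 6x_{Pike} − 2x_{Mesa} = 0 ⇒ x_{Pike} = 65/3 − (1/3)x_{Mesa}.
Plugging x_{Pike} into Mesa's best response: x_{Mesa} = 31 − 0.5(65/3 − (1/3)x_{Mesa}) ⇒ (5/6)x_{Mesa} = 121/6, so x_{Mesa} = 24.2.
Then x_{Pike} = 65/3 − (1/3)·24.2 = 13.6.

24.2, 13.6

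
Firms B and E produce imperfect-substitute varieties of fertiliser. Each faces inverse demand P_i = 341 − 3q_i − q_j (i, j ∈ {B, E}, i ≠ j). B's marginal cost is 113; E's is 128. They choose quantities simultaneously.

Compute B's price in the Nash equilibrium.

Firm B's profit: π = q_B(341 − 3q_B − q_E) − 113q_B.
∂π/∂q_B = 228 − 6q_B − q_E = 0 ⇒ q_B = 38 − (1/6)q_E.
Similarly q_E = 35.5 − (1/6)q_B.
Plugging q_E into B's best response: q_B = 38 − (1/6)(35.5 − (1/6)q_B) ⇒ (35/36)q_B = 385/12, so q_B = 33.
Then q_E = 35.5 − (1/6)·33 = 30.
P_B = 341 − 3·33 − 30 = 212.

212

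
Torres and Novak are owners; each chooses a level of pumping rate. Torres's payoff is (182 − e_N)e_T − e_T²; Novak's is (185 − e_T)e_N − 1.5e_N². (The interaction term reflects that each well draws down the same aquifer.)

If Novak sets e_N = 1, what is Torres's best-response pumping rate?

90.5

Expanding Torres's payoff: 182e_T − e_Ne_T − e_T².
∂π/∂e_T = 182 − e_N − 2e_T = 0, so e_T = 91 − 0.5e_N.
At e_N = 1: e_T = 91 − 0.5·1 = 90.5.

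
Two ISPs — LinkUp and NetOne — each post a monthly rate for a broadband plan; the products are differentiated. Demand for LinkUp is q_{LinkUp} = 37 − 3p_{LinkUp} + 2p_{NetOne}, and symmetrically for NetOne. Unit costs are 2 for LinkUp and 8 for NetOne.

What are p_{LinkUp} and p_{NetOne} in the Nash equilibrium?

LinkUp's profit: π = (p_{LinkUp} − 2)(37 − 3p_{LinkUp} + 2p_{NetOne}).
∂π/∂p_{LinkUp} = 43 − 6p_{LinkUp} + 2p_{NetOne} = 0 ⇒ p_{LinkUp} = 43/6 + (1/3)p_{NetOne}.
Similarly p_{NetOne} = 61/6 + (1/3)p_{LinkUp}.
Plugging p_{NetOne} into LinkUp's best response: p_{LinkUp} = 43/6 + (1/3)(61/6 + (1/3)p_{LinkUp}) ⇒ (8/9)p_{LinkUp} = 95/9, so p_{LinkUp} = 11.875.
Then p_{NetOne} = 61/6 + (1/3)·11.875 = 14.125.

11.875, 14.125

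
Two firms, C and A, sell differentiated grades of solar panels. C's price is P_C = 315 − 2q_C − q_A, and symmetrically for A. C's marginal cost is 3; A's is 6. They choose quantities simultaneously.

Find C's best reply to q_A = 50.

Firm C's profit: π = q_C(315 − 2q_C − q_A) − 3q_C.
∂π/∂q_C = 312 − 4q_C − q_A = 0 ⇒ q_C = 78 − 0.25q_A.
At q_A = 50: q_C = 78 − 0.25·50 = 65.5.

65.5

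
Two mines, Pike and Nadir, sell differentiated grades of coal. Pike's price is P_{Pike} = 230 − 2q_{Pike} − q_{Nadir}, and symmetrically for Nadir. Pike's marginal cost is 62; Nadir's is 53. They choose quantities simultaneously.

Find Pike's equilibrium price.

Mine Pike's profit: π = q_{Pike}(230 − 2q_{Pike} − q_{Nadir}) − 62q_{Pike}.
∂π/∂q_{Pike} = 168 − 4q_{Pike} − q_{Nadir} = 0 ⇒ q_{Pike} = 42 − 0.25q_{Nadir}.
Similarly q_{Nadir} = 44.25 − 0.25q_{Pike}.
Solving the two reaction functions simultaneously: (1 − (−0.25)(−0.25))q_{Pike} = 42 − 0.25·44.25, so 0.9375q_{Pike} = 30.9375 and q_{Pike} = 33.
Then q_{Nadir} = 44.25 − 0.25·33 = 36.
P_{Pike} = 230 − 2·33 − 36 = 128.

128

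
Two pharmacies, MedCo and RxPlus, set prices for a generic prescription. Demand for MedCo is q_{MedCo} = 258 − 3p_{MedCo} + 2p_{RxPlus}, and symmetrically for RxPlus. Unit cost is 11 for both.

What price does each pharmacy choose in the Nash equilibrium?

72.75

MedCo's profit: π = (p_{MedCo} − 11)(258 − 3p_{MedCo} + 2p_{RxPlus}).
∂π/∂p_{MedCo} = 291 − 6p_{MedCo} + 2p_{RxPlus} = 0 ⇒ p_{MedCo} = 48.5 + (1/3)p_{RxPlus}.
By symmetry p_{RxPlus} = p_{MedCo}; substituting into the reaction function, (2/3)p_{MedCo} = 48.5 and p_{MedCo} = 72.75.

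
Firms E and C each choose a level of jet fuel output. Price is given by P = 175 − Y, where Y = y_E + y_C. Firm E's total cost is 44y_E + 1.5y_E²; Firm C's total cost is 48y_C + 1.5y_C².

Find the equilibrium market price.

Firm E's profit: π = y_E(175 − (y_E + y_C)) − 44y_E − 1.5y_E².
∂π/∂y_E = 131 − 5y_E − y_C = 0, so y_E = 26.2 − 0.2y_C.
By the same steps for C: y_C = 25.4 − 0.2y_E.
Solving the two reaction functions simultaneously: (1 − (−0.2)(−0.2))y_E = 26.2 − 0.2·25.4, so 0.96y_E = 21.12 and y_E = 22.
Then y_C = 25.4 − 0.2·22 = 21.
Equilibrium price: P = 175 − 43 = 132.

132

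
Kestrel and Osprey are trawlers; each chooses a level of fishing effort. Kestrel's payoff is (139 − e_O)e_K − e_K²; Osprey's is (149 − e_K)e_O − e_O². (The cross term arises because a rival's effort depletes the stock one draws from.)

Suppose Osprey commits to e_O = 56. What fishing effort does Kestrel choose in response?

Expanding Kestrel's payoff: 139e_K − e_Oe_K − e_K².
∂π/∂e_K = 139 − e_O − 2e_K = 0, so e_K = 69.5 − 0.5e_O.
At e_O = 56: e_K = 69.5 − 0.5·56 = 41.5.

41.5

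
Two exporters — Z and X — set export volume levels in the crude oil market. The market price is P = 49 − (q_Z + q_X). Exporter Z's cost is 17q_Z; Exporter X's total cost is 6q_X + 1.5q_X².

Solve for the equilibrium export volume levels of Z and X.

Exporter Z's profit: π = q_Z(49 − (q_Z + q_X)) − 17q_Z.
∂π/∂q_Z = 32 − 2q_Z − q_X = 0, so q_Z = 16 − 0.5q_X.
For X: ∂π/∂q_X = 43 − 5q_X − q_Z = 0 ⇒ q_X = 8.6 − 0.2q_Z.
Substituting the second reaction function into the first: q_Z = 16 − 0.5(8.6 − 0.2q_Z), which gives 0.9q_Z = 11.7 ⇒ q_Z = 13.
Then q_X = 8.6 − 0.2·13 = 6.

13, 6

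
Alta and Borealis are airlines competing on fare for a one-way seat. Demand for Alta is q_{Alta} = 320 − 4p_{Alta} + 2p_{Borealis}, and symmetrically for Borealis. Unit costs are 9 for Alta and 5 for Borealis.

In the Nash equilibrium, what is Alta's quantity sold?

199.2

Alta's profit: π = (p_{Alta} − 9)(320 − 4p_{Alta} + 2p_{Borealis}).
∂π/∂p_{Alta} = 356 − 8p_{Alta} + 2p_{Borealis} = 0 ⇒ p_{Alta} = 44.5 + 0.25p_{Borealis}.
Similarly p_{Borealis} = 42.5 + 0.25p_{Alta}.
Plugging p_{Borealis} into Alta's best response: p_{Alta} = 44.5 + 0.25(42.5 + 0.25p_{Alta}) ⇒ 0.9375p_{Alta} = 55.125, so p_{Alta} = 58.8.
Then p_{Borealis} = 42.5 + 0.25·58.8 = 57.2.
q_{Alta} = 320 − 4·58.8 + 2·57.2 = 199.2.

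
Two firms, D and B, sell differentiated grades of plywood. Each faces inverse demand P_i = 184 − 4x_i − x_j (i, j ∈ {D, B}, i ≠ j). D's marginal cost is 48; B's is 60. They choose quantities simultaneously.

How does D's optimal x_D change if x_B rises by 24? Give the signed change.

Firm D's profit: π = x_D(184 − 4x_D − x_B) − 48x_D.
∂π/∂x_D = 136 − 8x_D − x_B = 0 ⇒ x_D = 17 − 0.125x_B.
The reaction-function slope is −0.125, so a 24-unit rise in x_B moves x_D by −0.125 × 24 = −3. D's best response falls — the actions are strategic substitutes.

-3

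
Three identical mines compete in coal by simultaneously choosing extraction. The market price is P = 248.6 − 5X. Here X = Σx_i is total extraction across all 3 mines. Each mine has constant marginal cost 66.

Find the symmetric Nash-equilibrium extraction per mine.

A representative mine's profit is π_i = x_i(248.6 − 5X) − 66x_i, with X = x_i + Σ_{j≠i} x_j.
First-order condition: 182.6 − 10x_i − 5Σ_{j≠i} x_j = 0.
Imposing symmetry (x_j = x for all j) turns Σ_{j≠i} x_j into 2x, so 182.6 = 20x and x = 9.13.

9.13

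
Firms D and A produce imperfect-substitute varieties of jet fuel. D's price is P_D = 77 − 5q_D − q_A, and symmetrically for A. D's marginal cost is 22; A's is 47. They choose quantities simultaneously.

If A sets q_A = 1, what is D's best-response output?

Firm D's profit: π = q_D(77 − 5q_D − q_A) − 22q_D.
∂π/∂q_D = 55 − 10q_D − q_A = 0 ⇒ q_D = 5.5 − 0.1q_A.
At q_A = 1: q_D = 5.5 − 0.1·1 = 5.4.

5.4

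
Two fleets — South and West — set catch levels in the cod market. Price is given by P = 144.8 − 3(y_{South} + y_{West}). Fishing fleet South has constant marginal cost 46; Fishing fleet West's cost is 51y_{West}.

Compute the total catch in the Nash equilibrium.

Fishing fleet South's profit: π = y_{South}(144.8 − 3(y_{South} + y_{West})) − 46y_{South}.
∂π/∂y_{South} = 98.8 − 6y_{South} − 3y_{West} = 0, so y_{South} = 247/15 − 0.5y_{West}.
By the same steps for West: y_{West} = 469/30 − 0.5y_{South}.
Substituting the second reaction function into the first: y_{South} = 247/15 − 0.5(469/30 − 0.5y_{South}), which gives 0.75y_{South} = 8.65 ⇒ y_{South} = 173/15.
Then y_{West} = 469/30 − 0.5·(173/15) = 148/15.
Total catch: 173/15 + 148/15 = 21.4.

21.4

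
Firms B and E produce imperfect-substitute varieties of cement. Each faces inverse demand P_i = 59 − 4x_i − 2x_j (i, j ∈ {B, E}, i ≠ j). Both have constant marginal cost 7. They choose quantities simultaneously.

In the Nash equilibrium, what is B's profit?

108.16

Firm B's profit: π = x_B(59 − 4x_B − 2x_E) − 7x_B.
∂π/∂x_B = 52 − 8x_B − 2x_E = 0 ⇒ x_B = 6.5 − 0.25x_E.
The game is symmetric, so in equilibrium x_E = x_B: the reaction function gives 1.25x_B = 6.5, hence x_B = 5.2.
P_B = 59 − 4·5.2 − 2·5.2 = 27.8.
Profit = (27.8 − 7)·5.2 = 108.16.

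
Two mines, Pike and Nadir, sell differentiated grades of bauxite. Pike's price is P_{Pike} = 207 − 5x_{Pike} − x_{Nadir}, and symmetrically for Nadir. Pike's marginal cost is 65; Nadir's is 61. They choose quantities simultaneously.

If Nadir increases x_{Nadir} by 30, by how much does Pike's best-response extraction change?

Mine Pike's profit: π = x_{Pike}(207 − 5x_{Pike} − x_{Nadir}) − 65x_{Pike}.
∂π/∂x_{Pike} = 142 − 10x_{Pike} − x_{Nadir} = 0 ⇒ x_{Pike} = 14.2 − 0.1x_{Nadir}.
The reaction-function slope is −0.1, so a 30-unit rise in x_{Nadir} moves x_{Pike} by −0.1 × 30 = −3. Pike's best response falls — the actions are strategic substitutes.

-3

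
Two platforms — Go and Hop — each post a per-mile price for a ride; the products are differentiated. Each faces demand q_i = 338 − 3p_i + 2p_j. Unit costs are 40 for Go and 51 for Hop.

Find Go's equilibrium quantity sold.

Go's profit: π = (p_{Go} − 40)(338 − 3p_{Go} + 2p_{Hop}).
∂π/∂p_{Go} = 458 − 6p_{Go} + 2p_{Hop} = 0 ⇒ p_{Go} = 229/3 + (1/3)p_{Hop}.
Similarly p_{Hop} = 491/6 + (1/3)p_{Go}.
Plugging p_{Hop} into Go's best response: p_{Go} = 229/3 + (1/3)(491/6 + (1/3)p_{Go}) ⇒ (8/9)p_{Go} = 1865/18, so p_{Go} = 116.5625.
Then p_{Hop} = 491/6 + (1/3)·116.5625 = 120.6875.
q_{Go} = 338 − 3·116.5625 + 2·120.6875 = 229.6875.

229.6875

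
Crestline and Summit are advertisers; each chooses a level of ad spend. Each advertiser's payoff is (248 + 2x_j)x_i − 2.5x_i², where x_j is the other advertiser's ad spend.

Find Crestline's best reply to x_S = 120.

97.6

Crestline's payoff is (248 + 2x_S)x_C − 2.5x_C².
∂π/∂x_C = 248 + 2x_S − 5x_C = 0, so x_C = 49.6 + 0.4x_S.
At x_S = 120: x_C = 49.6 + 0.4·120 = 97.6.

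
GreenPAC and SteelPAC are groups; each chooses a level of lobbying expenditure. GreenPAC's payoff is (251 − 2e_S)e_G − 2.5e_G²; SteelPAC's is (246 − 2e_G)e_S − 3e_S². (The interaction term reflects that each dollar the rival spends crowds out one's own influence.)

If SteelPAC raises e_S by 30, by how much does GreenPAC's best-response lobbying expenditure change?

Expanding GreenPAC's payoff: 251e_G − 2e_Se_G − 2.5e_G².
∂π/∂e_G = 251 − 2e_S − 5e_G = 0, so e_G = 50.2 − 0.4e_S.
The reaction-function slope is −0.4, so a 30-unit rise in e_S moves e_G by −0.4 × 30 = −12. GreenPAC's best response falls — the actions are strategic substitutes.

-12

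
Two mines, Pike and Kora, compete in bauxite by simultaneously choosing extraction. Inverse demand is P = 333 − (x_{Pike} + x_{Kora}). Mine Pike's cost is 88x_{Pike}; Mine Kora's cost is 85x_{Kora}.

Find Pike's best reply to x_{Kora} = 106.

69.5

Mine Pike's profit: π = x_{Pike}(333 − (x_{Pike} + x_{Kora})) − 88x_{Pike}.
∂π/∂x_{Pike} = 245 − 2x_{Pike} − x_{Kora} = 0, so x_{Pike} = 122.5 − 0.5x_{Kora}.
At x_{Kora} = 106: x_{Pike} = 122.5 − 0.5·106 = 69.5.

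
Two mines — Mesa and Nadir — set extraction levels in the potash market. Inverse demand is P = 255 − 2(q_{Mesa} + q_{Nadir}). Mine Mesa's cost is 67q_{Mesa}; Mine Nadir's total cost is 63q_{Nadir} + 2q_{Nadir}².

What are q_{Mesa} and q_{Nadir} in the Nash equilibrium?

40, 14

Mine Mesa's profit: π = q_{Mesa}(255 − 2(q_{Mesa} + q_{Nadir})) − 67q_{Mesa}.
∂π/∂q_{Mesa} = 188 − 4q_{Mesa} − 2q_{Nadir} = 0, so q_{Mesa} = 47 − 0.5q_{Nadir}.
For Nadir: ∂π/∂q_{Nadir} = 192 − 8q_{Nadir} − 2q_{Mesa} = 0 ⇒ q_{Nadir} = 24 − 0.25q_{Mesa}.
Substituting the second reaction function into the first: q_{Mesa} = 47 − 0.5(24 − 0.25q_{Mesa}), which gives 0.875q_{Mesa} = 35 ⇒ q_{Mesa} = 40.
Then q_{Nadir} = 24 − 0.25·40 = 14.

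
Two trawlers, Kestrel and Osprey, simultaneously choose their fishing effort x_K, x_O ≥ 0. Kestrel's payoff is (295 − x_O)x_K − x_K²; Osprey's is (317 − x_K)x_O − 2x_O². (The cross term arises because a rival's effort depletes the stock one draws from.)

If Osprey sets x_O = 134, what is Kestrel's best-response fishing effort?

80.5

Expanding Kestrel's payoff: 295x_K − x_Ox_K − x_K².
∂π/∂x_K = 295 − x_O − 2x_K = 0, so x_K = 147.5 − 0.5x_O.
At x_O = 134: x_K = 147.5 − 0.5·134 = 80.5.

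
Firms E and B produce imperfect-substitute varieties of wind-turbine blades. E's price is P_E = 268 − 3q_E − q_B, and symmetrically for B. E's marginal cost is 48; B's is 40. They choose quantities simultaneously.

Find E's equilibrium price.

141.6

Firm E's profit: π = q_E(268 − 3q_E − q_B) − 48q_E.
∂π/∂q_E = 220 − 6q_E − q_B = 0 ⇒ q_E = 110/3 − (1/6)q_B.
Similarly q_B = 38 − (1/6)q_E.
Solving the two reaction functions simultaneously: (1 − (−1/6)(−1/6))q_E = 110/3 − (1/6)·38, so (35/36)q_E = 91/3 and q_E = 31.2.
Then q_B = 38 − (1/6)·31.2 = 32.8.
P_E = 268 − 3·31.2 − 32.8 = 141.6.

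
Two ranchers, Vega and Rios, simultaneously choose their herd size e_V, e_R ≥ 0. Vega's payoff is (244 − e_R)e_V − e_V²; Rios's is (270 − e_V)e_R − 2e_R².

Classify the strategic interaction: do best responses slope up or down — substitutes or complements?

strategic substitutes

Expanding Vega's payoff: 244e_V − e_Re_V − e_V².
∂π/∂e_V = 244 − e_R − 2e_V = 0, so e_V = 122 − 0.5e_R.
The best-response slope de_V/de_R = −0.5 < 0: the reaction function is downward-sloping, so the choices are strategic substitutes.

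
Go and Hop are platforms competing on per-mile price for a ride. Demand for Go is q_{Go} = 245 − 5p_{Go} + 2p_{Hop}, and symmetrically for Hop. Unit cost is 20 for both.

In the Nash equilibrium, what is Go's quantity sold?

115.625

Go's profit: π = (p_{Go} − 20)(245 − 5p_{Go} + 2p_{Hop}).
∂π/∂p_{Go} = 345 − 10p_{Go} + 2p_{Hop} = 0 ⇒ p_{Go} = 34.5 + 0.2p_{Hop}.
Setting p_{Go} = p_{Hop} in the reaction function: p_{Go} = 34.5 + 0.2p_{Go}, so p_{Go} = 34.5 / 0.8 = 43.125.
q_{Go} = 245 − 5·43.125 + 2·43.125 = 115.625.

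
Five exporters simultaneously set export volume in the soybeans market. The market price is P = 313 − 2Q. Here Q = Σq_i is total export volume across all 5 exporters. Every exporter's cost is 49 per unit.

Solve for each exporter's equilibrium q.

22

A representative exporter's profit is π_i = q_i(313 − 2Q) − 49q_i, with Q = q_i + Σ_{j≠i} q_j.
First-order condition: 264 − 4q_i − 2Σ_{j≠i} q_j = 0.
With identical exporters, set every q_j = q: then 264 − 4q − 8q = 0, i.e. q = 264/12 = 22.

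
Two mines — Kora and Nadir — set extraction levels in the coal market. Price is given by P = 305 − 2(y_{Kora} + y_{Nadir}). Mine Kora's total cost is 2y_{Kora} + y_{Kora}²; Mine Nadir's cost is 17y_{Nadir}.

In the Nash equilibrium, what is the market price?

129.2

Mine Kora's profit: π = y_{Kora}(305 − 2(y_{Kora} + y_{Nadir})) − 2y_{Kora} − y_{Kora}².
∂π/∂y_{Kora} = 303 − 6y_{Kora} − 2y_{Nadir} = 0, so y_{Kora} = 50.5 − (1/3)y_{Nadir}.
For Nadir: ∂π/∂y_{Nadir} = 288 − 4y_{Nadir} − 2y_{Kora} = 0 ⇒ y_{Nadir} = 72 − 0.5y_{Kora}.
Plugging y_{Nadir} into Kora's best response: y_{Kora} = 50.5 − (1/3)(72 − 0.5y_{Kora}) ⇒ (5/6)y_{Kora} = 26.5, so y_{Kora} = 31.8.
Then y_{Nadir} = 72 − 0.5·31.8 = 56.1.
Equilibrium price: P = 305 − 2·87.9 = 129.2.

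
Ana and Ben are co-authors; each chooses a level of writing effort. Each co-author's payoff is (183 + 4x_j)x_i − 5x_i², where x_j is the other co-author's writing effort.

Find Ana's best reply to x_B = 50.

38.3

Ana's payoff is (183 + 4x_B)x_A − 5x_A².
∂π/∂x_A = 183 + 4x_B − 10x_A = 0, so x_A = 18.3 + 0.4x_B.
At x_B = 50: x_A = 18.3 + 0.4·50 = 38.3.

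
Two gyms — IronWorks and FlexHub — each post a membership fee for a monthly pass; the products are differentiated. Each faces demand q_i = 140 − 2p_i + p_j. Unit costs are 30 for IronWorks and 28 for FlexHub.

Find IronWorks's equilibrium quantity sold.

IronWorks's profit: π = (p_{IronWorks} − 30)(140 − 2p_{IronWorks} + p_{FlexHub}).
∂π/∂p_{IronWorks} = 200 − 4p_{IronWorks} + p_{FlexHub} = 0 ⇒ p_{IronWorks} = 50 + 0.25p_{FlexHub}.
Similarly p_{FlexHub} = 49 + 0.25p_{IronWorks}.
Plugging p_{FlexHub} into IronWorks's best response: p_{IronWorks} = 50 + 0.25(49 + 0.25p_{IronWorks}) ⇒ 0.9375p_{IronWorks} = 62.25, so p_{IronWorks} = 66.4.
Then p_{FlexHub} = 49 + 0.25·66.4 = 65.6.
q_{IronWorks} = 140 − 2·66.4 + 65.6 = 72.8.

72.8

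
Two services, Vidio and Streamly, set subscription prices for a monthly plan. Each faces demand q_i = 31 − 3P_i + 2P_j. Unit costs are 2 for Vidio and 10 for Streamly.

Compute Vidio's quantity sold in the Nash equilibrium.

Vidio's profit: π = (P_{Vidio} − 2)(31 − 3P_{Vidio} + 2P_{Streamly}).
∂π/∂P_{Vidio} = 37 − 6P_{Vidio} + 2P_{Streamly} = 0 ⇒ P_{Vidio} = 37/6 + (1/3)P_{Streamly}.
Similarly P_{Streamly} = 61/6 + (1/3)P_{Vidio}.
Solving the two reaction functions simultaneously: (1 − (1/3)(1/3))P_{Vidio} = 37/6 + (1/3)·(61/6), so (8/9)P_{Vidio} = 86/9 and P_{Vidio} = 10.75.
Then P_{Streamly} = 61/6 + (1/3)·10.75 = 13.75.
q_{Vidio} = 31 − 3·10.75 + 2·13.75 = 26.25.

26.25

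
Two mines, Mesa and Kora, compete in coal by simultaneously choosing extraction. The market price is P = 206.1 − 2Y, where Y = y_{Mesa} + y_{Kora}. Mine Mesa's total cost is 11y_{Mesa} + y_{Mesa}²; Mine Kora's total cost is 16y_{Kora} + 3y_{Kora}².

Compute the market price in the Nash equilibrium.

Mine Mesa's profit: π = y_{Mesa}(206.1 − 2(y_{Mesa} + y_{Kora})) − 11y_{Mesa} − y_{Mesa}².
∂π/∂y_{Mesa} = 195.1 − 6y_{Mesa} − 2y_{Kora} = 0, so y_{Mesa} = 1951/60 − (1/3)y_{Kora}.
For Kora: ∂π/∂y_{Kora} = 190.1 − 10y_{Kora} − 2y_{Mesa} = 0 ⇒ y_{Kora} = 19.01 − 0.2y_{Mesa}.
Substituting the second reaction function into the first: y_{Mesa} = 1951/60 − (1/3)(19.01 − 0.2y_{Mesa}), which gives (14/15)y_{Mesa} = 26.18 ⇒ y_{Mesa} = 28.05.
Then y_{Kora} = 19.01 − 0.2·28.05 = 13.4.
Equilibrium price: P = 206.1 − 2·41.45 = 123.2.

123.2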